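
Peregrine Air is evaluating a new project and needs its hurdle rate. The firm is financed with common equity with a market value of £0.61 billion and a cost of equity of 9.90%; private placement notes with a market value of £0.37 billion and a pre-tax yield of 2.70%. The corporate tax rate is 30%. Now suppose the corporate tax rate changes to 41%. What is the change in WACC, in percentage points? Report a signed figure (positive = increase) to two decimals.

Current WACC:
Total capital V = 0.61 + 0.37 = 0.98.
Equity: weight = 0.61/0.98 = 0.6224; cost = 9.9%.
Private placement notes: weight = 0.37/0.98 = 0.3776; after-tax cost = 2.7% × (1 − 30%) = 1.8900%.
WACC = 0.6224 × 9.9000% + 0.3776 × 1.8900% = 6.8758%.
After the change:
Total capital V = 0.61 + 0.37 = 0.98.
Equity: weight = 0.61/0.98 = 0.6224; cost = 9.9%.
Private placement notes: weight = 0.37/0.98 = 0.3776; after-tax cost = 2.7% × (1 − 41%) = 1.5930%.
WACC = 0.6224 × 9.9000% + 0.3776 × 1.5930% = 6.7637%.
Change in WACC = 6.7637% − 6.8758% = -0.1121 pp.

-0.11 pp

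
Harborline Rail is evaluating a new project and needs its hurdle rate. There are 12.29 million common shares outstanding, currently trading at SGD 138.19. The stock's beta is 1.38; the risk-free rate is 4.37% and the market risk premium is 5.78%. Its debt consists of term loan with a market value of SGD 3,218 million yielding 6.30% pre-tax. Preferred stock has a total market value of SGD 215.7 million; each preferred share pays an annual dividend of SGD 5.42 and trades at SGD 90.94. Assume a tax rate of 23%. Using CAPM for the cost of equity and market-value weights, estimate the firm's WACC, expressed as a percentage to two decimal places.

7.38%

Cost of equity via CAPM: Re = 4.37% + 1.38 × 5.78% = 12.3464%.
Cost of preferred: Rp = 5.42 / 90.94 = 5.9600%.
Market value of equity E = 138.19 × 12.29m = 1698.3551m.
Total capital V = 1698.3551 + 215.7 + 3218 = 5132.0551.
Equity: weight = 1698.3551/5132.0551 = 0.3309; cost = 12.3464%.
Preferred: weight = 215.7/5132.0551 = 0.0420; cost = 5.96%.
Term loan: weight = 3218/5132.0551 = 0.6270; after-tax cost = 6.3% × (1 − 23%) = 4.8510%.
WACC = 0.3309 × 12.3464% + 0.0420 × 5.9600% + 0.6270 × 4.8510% = 7.3781%.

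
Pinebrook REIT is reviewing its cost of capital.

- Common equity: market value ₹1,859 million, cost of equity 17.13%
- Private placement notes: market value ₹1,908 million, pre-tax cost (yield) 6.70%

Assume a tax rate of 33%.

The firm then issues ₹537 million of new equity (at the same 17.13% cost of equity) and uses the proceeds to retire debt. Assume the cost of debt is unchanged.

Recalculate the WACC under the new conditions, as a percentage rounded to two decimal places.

12.53%

After the change:
Total capital V = 2396 + 1371 = 3767.
Equity: weight = 2396/3767 = 0.6360; cost = 17.13%.
Private placement notes: weight = 1371/3767 = 0.3640; after-tax cost = 6.7% × (1 − 33%) = 4.4890%.
WACC = 0.6360 × 17.1300% + 0.3640 × 4.4890% = 12.5293%.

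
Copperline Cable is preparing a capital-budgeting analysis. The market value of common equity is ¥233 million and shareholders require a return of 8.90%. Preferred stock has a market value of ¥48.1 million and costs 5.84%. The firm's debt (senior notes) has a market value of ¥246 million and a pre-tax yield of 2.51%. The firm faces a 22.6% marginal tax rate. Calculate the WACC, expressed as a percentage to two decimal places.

5.37%

Total capital V = 233 + 48.1 + 246 = 527.1.
Equity: weight = 233/527.1 = 0.4420; cost = 8.9%.
Preferred: weight = 48.1/527.1 = 0.0913; cost = 5.84%.
Senior notes: weight = 246/527.1 = 0.4667; after-tax cost = 2.51% × (1 − 22.6%) = 1.9427%.
WACC = 0.4420 × 8.9000% + 0.0913 × 5.8400% + 0.4667 × 1.9427% = 5.3738%.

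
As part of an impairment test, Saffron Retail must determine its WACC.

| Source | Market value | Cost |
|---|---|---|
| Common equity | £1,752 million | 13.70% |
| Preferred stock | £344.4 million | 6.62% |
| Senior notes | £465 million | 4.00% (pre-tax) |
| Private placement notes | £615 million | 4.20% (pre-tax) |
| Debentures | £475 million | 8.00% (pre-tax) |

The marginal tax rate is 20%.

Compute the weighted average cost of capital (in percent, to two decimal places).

9.00%

Total capital V = 1752 + 344.4 + 465 + 615 + 475 = 3651.4.
Equity: weight = 1752/3651.4 = 0.4798; cost = 13.7%.
Preferred: weight = 344.4/3651.4 = 0.0943; cost = 6.62%.
Senior notes: weight = 465/3651.4 = 0.1273; after-tax cost = 4% × (1 − 20%) = 3.2000%.
Private placement notes: weight = 615/3651.4 = 0.1684; after-tax cost = 4.2% × (1 − 20%) = 3.3600%.
Debentures: weight = 475/3651.4 = 0.1301; after-tax cost = 8% × (1 − 20%) = 6.4000%.
WACC = 0.4798 × 13.7000% + 0.0943 × 6.6200% + 0.1273 × 3.2000% + 0.1684 × 3.3600% + 0.1301 × 6.4000% = 9.0039%.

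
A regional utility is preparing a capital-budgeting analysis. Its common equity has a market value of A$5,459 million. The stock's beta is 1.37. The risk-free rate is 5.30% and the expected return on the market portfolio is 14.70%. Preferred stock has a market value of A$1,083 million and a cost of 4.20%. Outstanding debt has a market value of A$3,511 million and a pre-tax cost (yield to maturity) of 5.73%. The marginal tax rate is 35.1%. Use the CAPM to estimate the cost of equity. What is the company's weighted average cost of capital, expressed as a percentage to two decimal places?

Market risk premium = 14.7% − 5.3% = 9.4%.
Cost of equity via CAPM: Re = 5.3% + 1.37 × 9.4% = 18.1780%.
Total capital V = 5459 + 1083 + 3511 = 10053.
Equity: weight = 5459/10053 = 0.5430; cost = 18.178%.
Preferred: weight = 1083/10053 = 0.1077; cost = 4.2%.
Debt: weight = 3511/10053 = 0.3492; after-tax cost = 5.73% × (1 − 35.1%) = 3.7188%.
WACC = 0.5430 × 18.1780% + 0.1077 × 4.2000% + 0.3492 × 3.7188% = 11.6223%.

11.62%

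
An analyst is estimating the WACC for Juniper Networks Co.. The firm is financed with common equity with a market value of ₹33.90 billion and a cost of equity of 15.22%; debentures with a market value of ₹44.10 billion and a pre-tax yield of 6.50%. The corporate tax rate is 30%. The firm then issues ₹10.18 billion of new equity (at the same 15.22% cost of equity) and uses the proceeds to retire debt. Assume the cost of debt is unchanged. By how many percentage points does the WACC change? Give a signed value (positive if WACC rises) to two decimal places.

Current WACC:
Total capital V = 33.9 + 44.1 = 78.
Equity: weight = 33.9/78 = 0.4346; cost = 15.22%.
Debentures: weight = 44.1/78 = 0.5654; after-tax cost = 6.5% × (1 − 30%) = 4.5500%.
WACC = 0.4346 × 15.2200% + 0.5654 × 4.5500% = 9.1873%.
After the change:
Total capital V = 44.08 + 33.92 = 78.
Equity: weight = 44.08/78 = 0.5651; cost = 15.22%.
Debentures: weight = 33.92/78 = 0.4349; after-tax cost = 6.5% × (1 − 30%) = 4.5500%.
WACC = 0.5651 × 15.2200% + 0.4349 × 4.5500% = 10.5799%.
Change in WACC = 10.5799% − 9.1873% = 1.3926 pp.

+1.39 pp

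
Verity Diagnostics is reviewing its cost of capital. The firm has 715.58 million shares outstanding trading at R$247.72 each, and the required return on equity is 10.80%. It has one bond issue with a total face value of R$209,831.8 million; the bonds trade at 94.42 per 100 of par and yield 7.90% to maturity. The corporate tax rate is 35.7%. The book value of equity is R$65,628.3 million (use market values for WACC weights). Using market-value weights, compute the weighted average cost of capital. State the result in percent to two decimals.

Market value of equity E = 247.72 × 715.58m = 177263.4776m. Market value of debt D = 209831.8m × 94.42/100 = 198123.18556m.
Total capital V = 177263.4776 + 198123.18556 = 375386.66316.
Equity: weight = 177263.4776/375386.66316 = 0.4722; cost = 10.8%.
Bonds outstanding: weight = 198123.18556/375386.66316 = 0.5278; after-tax cost = 7.9% × (1 − 35.7%) = 5.0797%.
WACC = 0.4722 × 10.8000% + 0.5278 × 5.0797% = 7.7809%.

7.78%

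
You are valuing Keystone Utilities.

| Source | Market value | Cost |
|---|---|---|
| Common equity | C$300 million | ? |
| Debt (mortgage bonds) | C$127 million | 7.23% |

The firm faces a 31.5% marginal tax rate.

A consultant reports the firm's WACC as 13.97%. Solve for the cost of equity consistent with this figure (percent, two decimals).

Total capital V = 300 + 127 = 427.
Equity weight = 300/427 = 0.7026.
Mortgage bonds weight = 127/427 = 0.2974.
Debt contribution = 0.2974 × 7.23% × (1 − 31.5%) = 1.4730%.
Required equity contribution = 13.97% − 1.4730% = 12.4970%.
Re = 12.4970% / 0.7026 = 17.7874%.

17.79%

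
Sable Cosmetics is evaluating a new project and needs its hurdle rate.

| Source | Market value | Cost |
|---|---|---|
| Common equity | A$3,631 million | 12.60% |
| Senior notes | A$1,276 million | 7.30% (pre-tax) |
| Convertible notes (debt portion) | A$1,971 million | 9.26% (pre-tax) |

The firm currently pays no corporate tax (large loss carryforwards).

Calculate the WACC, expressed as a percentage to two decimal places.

Total capital V = 3631 + 1276 + 1971 = 6878.
Equity: weight = 3631/6878 = 0.5279; cost = 12.6%.
Senior notes: weight = 1276/6878 = 0.1855; after-tax cost = 7.3% × (1 − 0%) = 7.3000%.
Convertible notes (debt portion): weight = 1971/6878 = 0.2866; after-tax cost = 9.26% × (1 − 0%) = 9.2600%.
WACC = 0.5279 × 12.6000% + 0.1855 × 7.3000% + 0.2866 × 9.2600% = 10.6596%.

10.66%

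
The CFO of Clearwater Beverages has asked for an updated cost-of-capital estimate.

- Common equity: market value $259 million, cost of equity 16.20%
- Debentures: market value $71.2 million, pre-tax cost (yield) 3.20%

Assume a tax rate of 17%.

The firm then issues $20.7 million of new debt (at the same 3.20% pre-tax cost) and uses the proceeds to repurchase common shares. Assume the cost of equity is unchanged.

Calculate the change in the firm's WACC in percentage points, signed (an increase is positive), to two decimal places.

-0.85 pp

Current WACC:
Total capital V = 259 + 71.2 = 330.2.
Equity: weight = 259/330.2 = 0.7844; cost = 16.2%.
Debentures: weight = 71.2/330.2 = 0.2156; after-tax cost = 3.2% × (1 − 17%) = 2.6560%.
WACC = 0.7844 × 16.2000% + 0.2156 × 2.6560% = 13.2795%.
After the change:
Total capital V = 238.3 + 91.9 = 330.2.
Equity: weight = 238.3/330.2 = 0.7217; cost = 16.2%.
Debentures: weight = 91.9/330.2 = 0.2783; after-tax cost = 3.2% × (1 − 17%) = 2.6560%.
WACC = 0.7217 × 16.2000% + 0.2783 × 2.6560% = 12.4305%.
Change in WACC = 12.4305% − 13.2795% = -0.8491 pp.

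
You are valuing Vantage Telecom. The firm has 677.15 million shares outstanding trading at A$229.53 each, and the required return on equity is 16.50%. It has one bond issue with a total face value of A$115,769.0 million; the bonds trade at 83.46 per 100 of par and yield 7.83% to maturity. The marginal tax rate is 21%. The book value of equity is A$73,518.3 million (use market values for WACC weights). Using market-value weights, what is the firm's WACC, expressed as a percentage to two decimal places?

Market value of equity E = 229.53 × 677.15m = 155426.2395m. Market value of debt D = 115769m × 83.46/100 = 96620.8074m.
Total capital V = 155426.2395 + 96620.8074 = 252047.0469.
Equity: weight = 155426.2395/252047.0469 = 0.6167; cost = 16.5%.
Bonds outstanding: weight = 96620.8074/252047.0469 = 0.3833; after-tax cost = 7.83% × (1 − 21%) = 6.1857%.
WACC = 0.6167 × 16.5000% + 0.3833 × 6.1857% = 12.5461%.

12.55%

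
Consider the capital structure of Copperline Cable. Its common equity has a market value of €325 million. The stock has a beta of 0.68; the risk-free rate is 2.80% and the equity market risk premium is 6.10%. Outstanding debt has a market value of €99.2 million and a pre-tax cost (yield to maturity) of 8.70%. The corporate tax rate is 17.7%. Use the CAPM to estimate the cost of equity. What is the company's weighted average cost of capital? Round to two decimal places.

Cost of equity via CAPM: Re = 2.8% + 0.68 × 6.1% = 6.9480%.
Total capital V = 325 + 99.2 = 424.2.
Equity: weight = 325/424.2 = 0.7661; cost = 6.948%.
Debt: weight = 99.2/424.2 = 0.2339; after-tax cost = 8.7% × (1 − 17.7%) = 7.1601%.
WACC = 0.7661 × 6.9480% + 0.2339 × 7.1601% = 6.9976%.

7.00%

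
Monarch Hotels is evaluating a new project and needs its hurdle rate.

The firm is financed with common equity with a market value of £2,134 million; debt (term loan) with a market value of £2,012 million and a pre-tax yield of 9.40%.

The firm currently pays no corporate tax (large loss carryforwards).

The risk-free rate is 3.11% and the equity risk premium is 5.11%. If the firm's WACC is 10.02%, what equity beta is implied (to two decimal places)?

Total capital V = 2134 + 2012 = 4146.
Equity weight = 2134/4146 = 0.5147.
Term loan weight = 2012/4146 = 0.4853.
Debt contribution = 0.4853 × 9.4% × (1 − 0%) = 4.5617%.
Required equity contribution = 10.02% − 4.5617% = 5.4583%  ⇒  Re = 10.6046%.
CAPM: 10.6046% = 3.11% + β × 5.11%  ⇒  β = 1.4666.

1.47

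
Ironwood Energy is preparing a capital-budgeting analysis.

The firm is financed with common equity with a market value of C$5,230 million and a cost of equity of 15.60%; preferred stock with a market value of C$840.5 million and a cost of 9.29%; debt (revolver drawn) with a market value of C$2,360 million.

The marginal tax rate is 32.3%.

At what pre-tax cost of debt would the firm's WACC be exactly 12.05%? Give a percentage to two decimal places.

7.63%

Total capital V = 5230 + 840.5 + 2360 = 8430.5.
Equity weight = 5230/8430.5 = 0.6204.
Preferred weight = 840.5/8430.5 = 0.0997.
Revolver drawn weight = 2360/8430.5 = 0.2799.
Equity contribution = 0.6204 × 15.6% = 9.6777%.
Preferred contribution = 0.0997 × 9.29% = 0.9262%.
Remaining for debt = 12.05% − 10.6039% = 1.4461%.
Rd × (1 − 32.3%) × 0.2799 = 1.4461%  ⇒  Rd = 7.6304%.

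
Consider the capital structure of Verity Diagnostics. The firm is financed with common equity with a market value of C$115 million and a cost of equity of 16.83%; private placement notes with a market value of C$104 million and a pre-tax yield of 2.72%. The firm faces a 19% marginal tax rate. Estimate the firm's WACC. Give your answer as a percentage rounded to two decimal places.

Total capital V = 115 + 104 = 219.
Equity: weight = 115/219 = 0.5251; cost = 16.83%.
Private placement notes: weight = 104/219 = 0.4749; after-tax cost = 2.72% × (1 − 19%) = 2.2032%.
WACC = 0.5251 × 16.8300% + 0.4749 × 2.2032% = 9.8839%.

9.88%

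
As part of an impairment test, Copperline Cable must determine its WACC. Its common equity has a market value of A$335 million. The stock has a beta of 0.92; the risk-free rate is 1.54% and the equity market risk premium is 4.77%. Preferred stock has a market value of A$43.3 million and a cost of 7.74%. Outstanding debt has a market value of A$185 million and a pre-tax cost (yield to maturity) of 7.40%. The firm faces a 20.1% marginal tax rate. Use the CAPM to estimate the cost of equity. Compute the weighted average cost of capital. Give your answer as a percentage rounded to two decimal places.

Cost of equity via CAPM: Re = 1.54% + 0.92 × 4.77% = 5.9284%.
Total capital V = 335 + 43.3 + 185 = 563.3.
Equity: weight = 335/563.3 = 0.5947; cost = 5.9284%.
Preferred: weight = 43.3/563.3 = 0.0769; cost = 7.74%.
Debt: weight = 185/563.3 = 0.3284; after-tax cost = 7.4% × (1 − 20.1%) = 5.9126%.
WACC = 0.5947 × 5.9284% + 0.0769 × 7.7400% + 0.3284 × 5.9126% = 6.0625%.

6.06%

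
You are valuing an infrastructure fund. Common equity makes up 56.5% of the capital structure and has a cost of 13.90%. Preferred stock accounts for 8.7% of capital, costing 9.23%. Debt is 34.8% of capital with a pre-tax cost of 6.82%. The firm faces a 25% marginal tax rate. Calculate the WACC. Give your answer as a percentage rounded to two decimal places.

After-tax cost of debt = 6.82% × (1 − 25%) = 5.1150%.
WACC = 0.565 × 13.9000% + 0.087 × 9.2300% + 0.348 × 5.1150% = 10.4365%.

10.44%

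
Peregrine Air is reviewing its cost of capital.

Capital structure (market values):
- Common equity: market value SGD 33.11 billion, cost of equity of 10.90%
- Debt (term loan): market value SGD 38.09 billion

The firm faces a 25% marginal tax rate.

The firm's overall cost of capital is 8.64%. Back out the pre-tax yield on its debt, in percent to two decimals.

8.90%

Total capital V = 33.11 + 38.09 = 71.2.
Equity weight = 33.11/71.2 = 0.4650.
Term loan weight = 38.09/71.2 = 0.5350.
Equity contribution = 0.4650 × 10.9% = 5.0688%.
Remaining for debt = 8.64% − 5.0688% = 3.5712%.
Rd × (1 − 25%) × 0.5350 = 3.5712%  ⇒  Rd = 8.9006%.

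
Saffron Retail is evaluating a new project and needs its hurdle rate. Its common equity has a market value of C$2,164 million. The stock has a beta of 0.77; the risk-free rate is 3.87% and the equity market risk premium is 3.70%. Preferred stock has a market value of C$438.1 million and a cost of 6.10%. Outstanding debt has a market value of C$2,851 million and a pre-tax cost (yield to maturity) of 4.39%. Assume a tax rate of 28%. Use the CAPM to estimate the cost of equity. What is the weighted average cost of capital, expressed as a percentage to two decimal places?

4.81%

Cost of equity via CAPM: Re = 3.87% + 0.77 × 3.7% = 6.7190%.
Total capital V = 2164 + 438.1 + 2851 = 5453.1.
Equity: weight = 2164/5453.1 = 0.3968; cost = 6.719%.
Preferred: weight = 438.1/5453.1 = 0.0803; cost = 6.1%.
Debt: weight = 2851/5453.1 = 0.5228; after-tax cost = 4.39% × (1 − 28%) = 3.1608%.
WACC = 0.3968 × 6.7190% + 0.0803 × 6.1000% + 0.5228 × 3.1608% = 4.8090%.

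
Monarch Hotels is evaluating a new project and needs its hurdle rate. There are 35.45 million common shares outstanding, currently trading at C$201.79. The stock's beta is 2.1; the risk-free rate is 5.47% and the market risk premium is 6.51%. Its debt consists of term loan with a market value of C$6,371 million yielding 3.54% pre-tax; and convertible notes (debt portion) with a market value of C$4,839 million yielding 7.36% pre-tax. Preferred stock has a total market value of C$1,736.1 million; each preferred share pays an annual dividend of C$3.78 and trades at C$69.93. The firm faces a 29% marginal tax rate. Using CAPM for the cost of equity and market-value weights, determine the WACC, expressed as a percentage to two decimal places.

9.33%

Cost of equity via CAPM: Re = 5.47% + 2.1 × 6.51% = 19.1410%.
Cost of preferred: Rp = 3.78 / 69.93 = 5.4054%.
Market value of equity E = 201.79 × 35.45m = 7153.4555m.
Total capital V = 7153.4555 + 1736.1 + 6371 + 4839 = 20099.5555.
Equity: weight = 7153.4555/20099.5555 = 0.3559; cost = 19.141%.
Preferred: weight = 1736.1/20099.5555 = 0.0864; cost = 5.4054%.
Term loan: weight = 6371/20099.5555 = 0.3170; after-tax cost = 3.54% × (1 − 29%) = 2.5134%.
Convertible notes (debt portion): weight = 4839/20099.5555 = 0.2408; after-tax cost = 7.36% × (1 − 29%) = 5.2256%.
WACC = 0.3559 × 19.1410% + 0.0864 × 5.4054% + 0.3170 × 2.5134% + 0.2408 × 5.2256% = 9.3339%.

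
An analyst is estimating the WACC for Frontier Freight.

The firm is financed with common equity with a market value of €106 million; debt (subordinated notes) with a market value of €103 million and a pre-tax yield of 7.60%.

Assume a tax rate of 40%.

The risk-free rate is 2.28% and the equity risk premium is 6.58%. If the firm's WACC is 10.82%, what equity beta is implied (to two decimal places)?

2.22

Total capital V = 106 + 103 = 209.
Equity weight = 106/209 = 0.5072.
Subordinated notes weight = 103/209 = 0.4928.
Debt contribution = 0.4928 × 7.6% × (1 − 40%) = 2.2473%.
Required equity contribution = 10.82% − 2.2473% = 8.5727%  ⇒  Re = 16.9028%.
CAPM: 16.9028% = 2.28% + β × 6.58%  ⇒  β = 2.2223.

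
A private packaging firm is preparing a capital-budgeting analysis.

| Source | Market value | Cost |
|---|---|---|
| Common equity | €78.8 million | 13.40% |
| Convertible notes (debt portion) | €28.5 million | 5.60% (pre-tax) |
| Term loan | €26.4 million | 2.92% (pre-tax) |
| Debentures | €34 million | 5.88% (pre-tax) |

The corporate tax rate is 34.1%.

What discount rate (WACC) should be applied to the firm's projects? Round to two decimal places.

8.01%

Total capital V = 78.8 + 28.5 + 26.4 + 34 = 167.7.
Equity: weight = 78.8/167.7 = 0.4699; cost = 13.4%.
Convertible notes (debt portion): weight = 28.5/167.7 = 0.1699; after-tax cost = 5.6% × (1 − 34.1%) = 3.6904%.
Term loan: weight = 26.4/167.7 = 0.1574; after-tax cost = 2.92% × (1 − 34.1%) = 1.9243%.
Debentures: weight = 34/167.7 = 0.2027; after-tax cost = 5.88% × (1 − 34.1%) = 3.8749%.
WACC = 0.4699 × 13.4000% + 0.1699 × 3.6904% + 0.1574 × 1.9243% + 0.2027 × 3.8749% = 8.0122%.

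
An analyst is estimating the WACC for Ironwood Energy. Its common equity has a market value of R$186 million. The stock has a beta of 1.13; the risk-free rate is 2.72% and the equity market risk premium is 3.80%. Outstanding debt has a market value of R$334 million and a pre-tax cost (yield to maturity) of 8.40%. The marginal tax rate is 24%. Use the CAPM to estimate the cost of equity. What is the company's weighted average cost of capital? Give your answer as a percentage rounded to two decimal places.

Cost of equity via CAPM: Re = 2.72% + 1.13 × 3.8% = 7.0140%.
Total capital V = 186 + 334 = 520.
Equity: weight = 186/520 = 0.3577; cost = 7.014%.
Debt: weight = 334/520 = 0.6423; after-tax cost = 8.4% × (1 − 24%) = 6.3840%.
WACC = 0.3577 × 7.0140% + 0.6423 × 6.3840% = 6.6093%.

6.61%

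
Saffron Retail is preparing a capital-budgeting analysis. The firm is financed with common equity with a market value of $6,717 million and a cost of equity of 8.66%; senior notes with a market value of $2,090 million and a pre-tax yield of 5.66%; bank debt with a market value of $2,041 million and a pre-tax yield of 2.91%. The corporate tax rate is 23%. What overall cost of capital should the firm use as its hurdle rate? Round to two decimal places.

Total capital V = 6717 + 2090 + 2041 = 10848.
Equity: weight = 6717/10848 = 0.6192; cost = 8.66%.
Senior notes: weight = 2090/10848 = 0.1927; after-tax cost = 5.66% × (1 − 23%) = 4.3582%.
Bank debt: weight = 2041/10848 = 0.1881; after-tax cost = 2.91% × (1 − 23%) = 2.2407%.
WACC = 0.6192 × 8.6600% + 0.1927 × 4.3582% + 0.1881 × 2.2407% = 6.6234%.

6.62%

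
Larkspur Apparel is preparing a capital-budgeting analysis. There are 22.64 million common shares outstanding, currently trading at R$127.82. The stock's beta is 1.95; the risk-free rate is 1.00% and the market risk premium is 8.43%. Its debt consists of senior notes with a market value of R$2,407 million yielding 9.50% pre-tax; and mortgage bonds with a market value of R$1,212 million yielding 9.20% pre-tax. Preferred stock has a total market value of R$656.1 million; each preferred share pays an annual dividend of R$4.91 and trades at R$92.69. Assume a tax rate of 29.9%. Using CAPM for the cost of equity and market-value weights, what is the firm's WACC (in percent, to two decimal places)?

10.85%

Cost of equity via CAPM: Re = 1.0% + 1.95 × 8.43% = 17.4385%.
Cost of preferred: Rp = 4.91 / 92.69 = 5.2972%.
Market value of equity E = 127.82 × 22.64m = 2893.8448m.
Total capital V = 2893.8448 + 656.1 + 2407 + 1212 = 7168.9448.
Equity: weight = 2893.8448/7168.9448 = 0.4037; cost = 17.4385%.
Preferred: weight = 656.1/7168.9448 = 0.0915; cost = 5.2972%.
Senior notes: weight = 2407/7168.9448 = 0.3358; after-tax cost = 9.5% × (1 − 29.9%) = 6.6595%.
Mortgage bonds: weight = 1212/7168.9448 = 0.1691; after-tax cost = 9.2% × (1 − 29.9%) = 6.4492%.
WACC = 0.4037 × 17.4385% + 0.0915 × 5.2972% + 0.3358 × 6.6595% + 0.1691 × 6.4492% = 10.8504%.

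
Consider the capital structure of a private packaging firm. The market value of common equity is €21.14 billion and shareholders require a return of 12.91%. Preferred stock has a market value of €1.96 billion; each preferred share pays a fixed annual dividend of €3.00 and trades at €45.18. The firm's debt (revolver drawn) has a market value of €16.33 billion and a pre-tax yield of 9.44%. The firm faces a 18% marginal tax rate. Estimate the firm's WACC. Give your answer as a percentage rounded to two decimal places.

10.46%

Cost of preferred: Rp = 3.0 / 45.18 = 6.6401%.
Total capital V = 21.14 + 1.96 + 16.33 = 39.43.
Equity: weight = 21.14/39.43 = 0.5361; cost = 12.91%.
Preferred: weight = 1.96/39.43 = 0.0497; cost = 6.6401%.
Revolver drawn: weight = 16.33/39.43 = 0.4142; after-tax cost = 9.44% × (1 − 18%) = 7.7408%.
WACC = 0.5361 × 12.9100% + 0.0497 × 6.6401% + 0.4142 × 7.7408% = 10.4575%.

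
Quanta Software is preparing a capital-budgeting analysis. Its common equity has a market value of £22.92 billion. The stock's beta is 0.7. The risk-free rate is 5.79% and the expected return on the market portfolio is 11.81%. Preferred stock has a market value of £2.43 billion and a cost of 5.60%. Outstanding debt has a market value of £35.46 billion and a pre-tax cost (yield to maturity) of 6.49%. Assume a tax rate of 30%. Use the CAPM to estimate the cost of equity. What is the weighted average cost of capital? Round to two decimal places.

Market risk premium = 11.81% − 5.79% = 6.02%.
Cost of equity via CAPM: Re = 5.79% + 0.7 × 6.02% = 10.0040%.
Total capital V = 22.92 + 2.43 + 35.46 = 60.81.
Equity: weight = 22.92/60.81 = 0.3769; cost = 10.004%.
Preferred: weight = 2.43/60.81 = 0.0400; cost = 5.6%.
Debt: weight = 35.46/60.81 = 0.5831; after-tax cost = 6.49% × (1 − 30%) = 4.5430%.
WACC = 0.3769 × 10.0040% + 0.0400 × 5.6000% + 0.5831 × 4.5430% = 6.6436%.

6.64%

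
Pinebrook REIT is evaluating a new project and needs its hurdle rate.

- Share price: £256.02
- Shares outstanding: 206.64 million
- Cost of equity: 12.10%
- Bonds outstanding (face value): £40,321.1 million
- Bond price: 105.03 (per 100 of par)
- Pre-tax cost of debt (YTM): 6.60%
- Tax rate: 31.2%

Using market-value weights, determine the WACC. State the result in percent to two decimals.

Market value of equity E = 256.02 × 206.64m = 52903.9728m. Market value of debt D = 40321.1m × 105.03/100 = 42349.25133m.
Total capital V = 52903.9728 + 42349.25133 = 95253.22413.
Equity: weight = 52903.9728/95253.22413 = 0.5554; cost = 12.1%.
Bonds outstanding: weight = 42349.25133/95253.22413 = 0.4446; after-tax cost = 6.6% × (1 − 31.2%) = 4.5408%.
WACC = 0.5554 × 12.1000% + 0.4446 × 4.5408% = 8.7392%.

8.74%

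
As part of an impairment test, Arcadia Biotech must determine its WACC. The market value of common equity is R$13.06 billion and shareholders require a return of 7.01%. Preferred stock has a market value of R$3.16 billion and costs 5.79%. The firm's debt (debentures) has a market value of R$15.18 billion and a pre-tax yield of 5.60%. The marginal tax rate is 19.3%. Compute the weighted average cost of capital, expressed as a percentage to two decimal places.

5.68%

Total capital V = 13.06 + 3.16 + 15.18 = 31.4.
Equity: weight = 13.06/31.4 = 0.4159; cost = 7.01%.
Preferred: weight = 3.16/31.4 = 0.1006; cost = 5.79%.
Debentures: weight = 15.18/31.4 = 0.4834; after-tax cost = 5.6% × (1 − 19.3%) = 4.5192%.
WACC = 0.4159 × 7.0100% + 0.1006 × 5.7900% + 0.4834 × 4.5192% = 5.6831%.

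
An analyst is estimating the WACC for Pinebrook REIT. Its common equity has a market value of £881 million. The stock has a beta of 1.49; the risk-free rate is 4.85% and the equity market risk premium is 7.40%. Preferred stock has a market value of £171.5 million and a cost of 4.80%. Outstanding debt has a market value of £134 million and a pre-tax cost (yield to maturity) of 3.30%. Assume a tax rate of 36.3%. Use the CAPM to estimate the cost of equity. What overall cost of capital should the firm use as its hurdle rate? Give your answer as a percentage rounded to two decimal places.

12.72%

Cost of equity via CAPM: Re = 4.85% + 1.49 × 7.4% = 15.8760%.
Total capital V = 881 + 171.5 + 134 = 1186.5.
Equity: weight = 881/1186.5 = 0.7425; cost = 15.876%.
Preferred: weight = 171.5/1186.5 = 0.1445; cost = 4.8%.
Debt: weight = 134/1186.5 = 0.1129; after-tax cost = 3.3% × (1 − 36.3%) = 2.1021%.
WACC = 0.7425 × 15.8760% + 0.1445 × 4.8000% + 0.1129 × 2.1021% = 12.7195%.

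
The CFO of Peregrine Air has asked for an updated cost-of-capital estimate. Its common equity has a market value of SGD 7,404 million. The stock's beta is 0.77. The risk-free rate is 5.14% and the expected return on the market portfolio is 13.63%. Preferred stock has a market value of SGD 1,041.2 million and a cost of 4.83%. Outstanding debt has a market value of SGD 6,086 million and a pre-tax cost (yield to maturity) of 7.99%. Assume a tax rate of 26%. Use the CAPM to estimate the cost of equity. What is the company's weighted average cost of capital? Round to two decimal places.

8.77%

Market risk premium = 13.63% − 5.14% = 8.49%.
Cost of equity via CAPM: Re = 5.14% + 0.77 × 8.49% = 11.6773%.
Total capital V = 7404 + 1041.2 + 6086 = 14531.2.
Equity: weight = 7404/14531.2 = 0.5095; cost = 11.6773%.
Preferred: weight = 1041.2/14531.2 = 0.0717; cost = 4.83%.
Debt: weight = 6086/14531.2 = 0.4188; after-tax cost = 7.99% × (1 − 26%) = 5.9126%.
WACC = 0.5095 × 11.6773% + 0.0717 × 4.8300% + 0.4188 × 5.9126% = 8.7723%.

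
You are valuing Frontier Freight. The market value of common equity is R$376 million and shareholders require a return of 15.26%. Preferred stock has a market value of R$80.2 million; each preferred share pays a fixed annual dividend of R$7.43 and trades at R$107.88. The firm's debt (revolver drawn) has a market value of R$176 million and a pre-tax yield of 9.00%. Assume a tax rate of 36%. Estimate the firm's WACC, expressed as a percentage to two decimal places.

Cost of preferred: Rp = 7.43 / 107.88 = 6.8873%.
Total capital V = 376 + 80.2 + 176 = 632.2.
Equity: weight = 376/632.2 = 0.5947; cost = 15.26%.
Preferred: weight = 80.2/632.2 = 0.1269; cost = 6.8873%.
Revolver drawn: weight = 176/632.2 = 0.2784; after-tax cost = 9% × (1 − 36%) = 5.7600%.
WACC = 0.5947 × 15.2600% + 0.1269 × 6.8873% + 0.2784 × 5.7600% = 11.5531%.

11.55%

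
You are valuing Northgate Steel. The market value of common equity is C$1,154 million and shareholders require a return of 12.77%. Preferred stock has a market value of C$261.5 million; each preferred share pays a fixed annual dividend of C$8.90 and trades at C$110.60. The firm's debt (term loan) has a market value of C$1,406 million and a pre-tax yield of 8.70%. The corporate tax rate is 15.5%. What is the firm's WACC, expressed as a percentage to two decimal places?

9.63%

Cost of preferred: Rp = 8.9 / 110.6 = 8.0470%.
Total capital V = 1154 + 261.5 + 1406 = 2821.5.
Equity: weight = 1154/2821.5 = 0.4090; cost = 12.77%.
Preferred: weight = 261.5/2821.5 = 0.0927; cost = 8.047%.
Term loan: weight = 1406/2821.5 = 0.4983; after-tax cost = 8.7% × (1 − 15.5%) = 7.3515%.
WACC = 0.4090 × 12.7700% + 0.0927 × 8.0470% + 0.4983 × 7.3515% = 9.6321%.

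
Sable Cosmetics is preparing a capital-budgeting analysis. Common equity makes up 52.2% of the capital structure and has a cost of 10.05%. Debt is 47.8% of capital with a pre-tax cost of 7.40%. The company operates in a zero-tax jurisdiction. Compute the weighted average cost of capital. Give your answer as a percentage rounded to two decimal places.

8.78%

After-tax cost of debt = 7.4% × (1 − 0%) = 7.4000%.
WACC = 0.522 × 10.0500% + 0.478 × 7.4000% = 8.7833%.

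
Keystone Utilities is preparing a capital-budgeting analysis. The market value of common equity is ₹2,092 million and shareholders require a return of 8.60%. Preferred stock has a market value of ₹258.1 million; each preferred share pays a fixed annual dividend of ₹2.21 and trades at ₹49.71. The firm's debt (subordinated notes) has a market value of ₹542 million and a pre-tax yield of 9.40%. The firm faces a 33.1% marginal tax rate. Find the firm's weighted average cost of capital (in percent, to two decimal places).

Cost of preferred: Rp = 2.21 / 49.71 = 4.4458%.
Total capital V = 2092 + 258.1 + 542 = 2892.1.
Equity: weight = 2092/2892.1 = 0.7233; cost = 8.6%.
Preferred: weight = 258.1/2892.1 = 0.0892; cost = 4.4458%.
Subordinated notes: weight = 542/2892.1 = 0.1874; after-tax cost = 9.4% × (1 − 33.1%) = 6.2886%.
WACC = 0.7233 × 8.6000% + 0.0892 × 4.4458% + 0.1874 × 6.2886% = 7.7961%.

7.80%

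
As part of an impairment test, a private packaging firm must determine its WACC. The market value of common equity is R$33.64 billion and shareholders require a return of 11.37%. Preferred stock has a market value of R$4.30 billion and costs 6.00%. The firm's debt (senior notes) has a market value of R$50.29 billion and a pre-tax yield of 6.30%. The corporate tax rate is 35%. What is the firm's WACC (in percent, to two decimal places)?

Total capital V = 33.64 + 4.3 + 50.29 = 88.23.
Equity: weight = 33.64/88.23 = 0.3813; cost = 11.37%.
Preferred: weight = 4.3/88.23 = 0.0487; cost = 6%.
Senior notes: weight = 50.29/88.23 = 0.5700; after-tax cost = 6.3% × (1 − 35%) = 4.0950%.
WACC = 0.3813 × 11.3700% + 0.0487 × 6.0000% + 0.5700 × 4.0950% = 6.9616%.

6.96%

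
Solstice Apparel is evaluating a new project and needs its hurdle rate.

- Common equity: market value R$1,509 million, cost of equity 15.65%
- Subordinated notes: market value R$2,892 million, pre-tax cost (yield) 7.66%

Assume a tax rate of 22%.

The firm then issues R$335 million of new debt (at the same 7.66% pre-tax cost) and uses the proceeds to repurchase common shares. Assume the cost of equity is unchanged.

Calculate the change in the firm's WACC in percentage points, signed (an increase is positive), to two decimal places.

-0.74 pp

Current WACC:
Total capital V = 1509 + 2892 = 4401.
Equity: weight = 1509/4401 = 0.3429; cost = 15.65%.
Subordinated notes: weight = 2892/4401 = 0.6571; after-tax cost = 7.66% × (1 − 22%) = 5.9748%.
WACC = 0.3429 × 15.6500% + 0.6571 × 5.9748% = 9.2922%.
After the change:
Total capital V = 1174 + 3227 = 4401.
Equity: weight = 1174/4401 = 0.2668; cost = 15.65%.
Subordinated notes: weight = 3227/4401 = 0.7332; after-tax cost = 7.66% × (1 − 22%) = 5.9748%.
WACC = 0.2668 × 15.6500% + 0.7332 × 5.9748% = 8.5557%.
Change in WACC = 8.5557% − 9.2922% = -0.7365 pp.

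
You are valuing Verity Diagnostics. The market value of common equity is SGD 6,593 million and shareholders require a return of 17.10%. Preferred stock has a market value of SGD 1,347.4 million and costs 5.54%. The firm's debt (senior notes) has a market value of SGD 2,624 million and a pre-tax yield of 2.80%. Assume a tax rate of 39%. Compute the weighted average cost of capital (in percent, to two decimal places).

Total capital V = 6593 + 1347.4 + 2624 = 10564.4.
Equity: weight = 6593/10564.4 = 0.6241; cost = 17.1%.
Preferred: weight = 1347.4/10564.4 = 0.1275; cost = 5.54%.
Senior notes: weight = 2624/10564.4 = 0.2484; after-tax cost = 2.8% × (1 − 39%) = 1.7080%.
WACC = 0.6241 × 17.1000% + 0.1275 × 5.5400% + 0.2484 × 1.7080% = 11.8025%.

11.80%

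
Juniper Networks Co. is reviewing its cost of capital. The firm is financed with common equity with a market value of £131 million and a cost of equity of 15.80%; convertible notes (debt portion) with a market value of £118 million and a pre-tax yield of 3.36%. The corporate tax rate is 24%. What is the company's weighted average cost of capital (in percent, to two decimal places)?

9.52%

Total capital V = 131 + 118 = 249.
Equity: weight = 131/249 = 0.5261; cost = 15.8%.
Convertible notes (debt portion): weight = 118/249 = 0.4739; after-tax cost = 3.36% × (1 − 24%) = 2.5536%.
WACC = 0.5261 × 15.8000% + 0.4739 × 2.5536% = 9.5226%.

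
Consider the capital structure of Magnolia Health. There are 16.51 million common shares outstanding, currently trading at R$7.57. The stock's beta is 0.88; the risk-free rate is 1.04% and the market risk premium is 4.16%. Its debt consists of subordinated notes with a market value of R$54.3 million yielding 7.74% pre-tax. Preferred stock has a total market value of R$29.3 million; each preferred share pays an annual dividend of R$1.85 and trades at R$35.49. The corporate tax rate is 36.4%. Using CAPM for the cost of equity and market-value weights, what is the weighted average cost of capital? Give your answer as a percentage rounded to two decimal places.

4.83%

Cost of equity via CAPM: Re = 1.04% + 0.88 × 4.16% = 4.7008%.
Cost of preferred: Rp = 1.85 / 35.49 = 5.2127%.
Market value of equity E = 7.57 × 16.51m = 124.9807m.
Total capital V = 124.9807 + 29.3 + 54.3 = 208.5807.
Equity: weight = 124.9807/208.5807 = 0.5992; cost = 4.7008%.
Preferred: weight = 29.3/208.5807 = 0.1405; cost = 5.2127%.
Subordinated notes: weight = 54.3/208.5807 = 0.2603; after-tax cost = 7.74% × (1 − 36.4%) = 4.9226%.
WACC = 0.5992 × 4.7008% + 0.1405 × 5.2127% + 0.2603 × 4.9226% = 4.8305%.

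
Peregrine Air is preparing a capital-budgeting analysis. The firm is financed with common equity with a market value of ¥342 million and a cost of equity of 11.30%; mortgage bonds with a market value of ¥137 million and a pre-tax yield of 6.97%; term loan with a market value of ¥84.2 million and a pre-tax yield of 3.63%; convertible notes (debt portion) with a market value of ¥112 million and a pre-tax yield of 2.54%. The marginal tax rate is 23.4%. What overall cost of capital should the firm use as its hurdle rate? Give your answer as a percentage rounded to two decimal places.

7.48%

Total capital V = 342 + 137 + 84.2 + 112 = 675.2.
Equity: weight = 342/675.2 = 0.5065; cost = 11.3%.
Mortgage bonds: weight = 137/675.2 = 0.2029; after-tax cost = 6.97% × (1 − 23.4%) = 5.3390%.
Term loan: weight = 84.2/675.2 = 0.1247; after-tax cost = 3.63% × (1 − 23.4%) = 2.7806%.
Convertible notes (debt portion): weight = 112/675.2 = 0.1659; after-tax cost = 2.54% × (1 − 23.4%) = 1.9456%.
WACC = 0.5065 × 11.3000% + 0.2029 × 5.3390% + 0.1247 × 2.7806% + 0.1659 × 1.9456% = 7.4764%.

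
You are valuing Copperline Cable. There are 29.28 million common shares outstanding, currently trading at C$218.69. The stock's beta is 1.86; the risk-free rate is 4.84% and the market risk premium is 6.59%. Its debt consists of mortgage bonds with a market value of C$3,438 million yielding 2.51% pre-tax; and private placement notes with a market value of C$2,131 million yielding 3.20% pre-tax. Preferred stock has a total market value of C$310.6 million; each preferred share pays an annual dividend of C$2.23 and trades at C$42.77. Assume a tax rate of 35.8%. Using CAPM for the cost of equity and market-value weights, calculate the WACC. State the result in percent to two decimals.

9.85%

Cost of equity via CAPM: Re = 4.84% + 1.86 × 6.59% = 17.0974%.
Cost of preferred: Rp = 2.23 / 42.77 = 5.2139%.
Market value of equity E = 218.69 × 29.28m = 6403.2432m.
Total capital V = 6403.2432 + 310.6 + 3438 + 2131 = 12282.8432.
Equity: weight = 6403.2432/12282.8432 = 0.5213; cost = 17.0974%.
Preferred: weight = 310.6/12282.8432 = 0.0253; cost = 5.2139%.
Mortgage bonds: weight = 3438/12282.8432 = 0.2799; after-tax cost = 2.51% × (1 − 35.8%) = 1.6114%.
Private placement notes: weight = 2131/12282.8432 = 0.1735; after-tax cost = 3.2% × (1 − 35.8%) = 2.0544%.
WACC = 0.5213 × 17.0974% + 0.0253 × 5.2139% + 0.2799 × 1.6114% + 0.1735 × 2.0544% = 9.8525%.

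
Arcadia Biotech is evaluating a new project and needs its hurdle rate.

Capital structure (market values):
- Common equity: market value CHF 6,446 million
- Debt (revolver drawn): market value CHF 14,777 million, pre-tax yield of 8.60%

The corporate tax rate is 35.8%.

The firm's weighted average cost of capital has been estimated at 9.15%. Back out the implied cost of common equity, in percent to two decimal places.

17.47%

Total capital V = 6446 + 14777 = 21223.
Equity weight = 6446/21223 = 0.3037.
Revolver drawn weight = 14777/21223 = 0.6963.
Debt contribution = 0.6963 × 8.6% × (1 − 35.8%) = 3.8443%.
Required equity contribution = 9.15% − 3.8443% = 5.3057%.
Re = 5.3057% / 0.3037 = 17.4688%.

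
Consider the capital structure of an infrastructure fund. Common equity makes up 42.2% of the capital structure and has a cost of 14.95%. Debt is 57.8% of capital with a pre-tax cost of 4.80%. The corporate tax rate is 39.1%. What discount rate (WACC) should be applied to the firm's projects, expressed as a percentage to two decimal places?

8.00%

After-tax cost of debt = 4.8% × (1 − 39.1%) = 2.9232%.
WACC = 0.422 × 14.9500% + 0.578 × 2.9232% = 7.9985%.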